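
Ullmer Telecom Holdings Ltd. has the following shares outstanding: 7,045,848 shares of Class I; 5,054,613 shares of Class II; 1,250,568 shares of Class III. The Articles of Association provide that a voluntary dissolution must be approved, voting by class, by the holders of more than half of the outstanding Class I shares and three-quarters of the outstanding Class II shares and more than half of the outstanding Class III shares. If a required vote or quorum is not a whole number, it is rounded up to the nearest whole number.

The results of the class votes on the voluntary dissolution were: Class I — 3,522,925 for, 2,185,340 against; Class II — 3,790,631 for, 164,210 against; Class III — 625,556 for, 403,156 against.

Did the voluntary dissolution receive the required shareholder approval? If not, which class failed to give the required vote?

Not approved — the Class II shares did not give the required vote.

Class I: a majority of 7045848 is 3522925; 3,522,925 required, 3,522,925 in favor — approved.
Class II: 3/4 of 5054613 = 3790959.75, rounded up to 3790960; 3,790,960 required, 3,790,631 in favor — not approved.
Class III: a majority of 1250568 is 625285; 625,285 required, 625,556 in favor — approved.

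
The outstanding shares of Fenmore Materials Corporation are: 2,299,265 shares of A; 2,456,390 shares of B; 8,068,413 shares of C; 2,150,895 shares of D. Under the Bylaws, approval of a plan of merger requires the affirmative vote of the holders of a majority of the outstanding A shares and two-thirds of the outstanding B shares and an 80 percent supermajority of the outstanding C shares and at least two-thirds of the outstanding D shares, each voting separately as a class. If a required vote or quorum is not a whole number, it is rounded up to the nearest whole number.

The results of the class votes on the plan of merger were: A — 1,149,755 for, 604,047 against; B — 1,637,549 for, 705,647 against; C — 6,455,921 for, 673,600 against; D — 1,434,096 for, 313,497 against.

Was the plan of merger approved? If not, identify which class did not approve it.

A: a majority of 2299265 is 1149633; 1,149,633 required, 1,149,755 in favor — approved.
B: 2/3 of 2456390 = 1637593.33, rounded up to 1637594; 1,637,594 required, 1,637,549 in favor — not approved.
C: 4/5 of 8068413 = 6454730.40, rounded up to 6454731; 6,454,731 required, 6,455,921 in favor — approved.
D: 2/3 of 2150895 = 1433930; 1,433,930 required, 1,434,096 in favor — approved.

Not approved — the B shares did not give the required vote.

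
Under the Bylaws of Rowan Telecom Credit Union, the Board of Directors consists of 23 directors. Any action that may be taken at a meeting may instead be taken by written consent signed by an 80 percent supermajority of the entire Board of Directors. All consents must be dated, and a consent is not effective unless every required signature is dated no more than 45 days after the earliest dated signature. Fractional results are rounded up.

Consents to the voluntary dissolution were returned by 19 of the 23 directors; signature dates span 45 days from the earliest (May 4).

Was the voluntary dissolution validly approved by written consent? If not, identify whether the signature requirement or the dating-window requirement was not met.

Effective — both the signature and dating-window requirements are satisfied.

Signatures required: an 80 percent supermajority of 23 — 4/5 of 23 = 18.40, rounded up to 19, so 19 needed; 19 signed. Sufficient.
Dating window: the latest signature is 45 days after the earliest; the limit is 45 days. Within the window.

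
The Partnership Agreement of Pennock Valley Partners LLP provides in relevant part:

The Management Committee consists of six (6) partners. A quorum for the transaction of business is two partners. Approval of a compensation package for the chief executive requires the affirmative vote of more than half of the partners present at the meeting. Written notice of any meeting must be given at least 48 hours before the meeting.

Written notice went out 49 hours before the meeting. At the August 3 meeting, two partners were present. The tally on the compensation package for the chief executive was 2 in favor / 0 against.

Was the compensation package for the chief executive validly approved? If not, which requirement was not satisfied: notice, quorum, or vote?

Valid — all requirements satisfied.

Notice: 49 hours given; 48 required (49 ≥ 48). Satisfied.
Quorum: 2 present; quorum is 2. Satisfied.
Vote: the compensation package for the chief executive requires a majority of the partners present (2). A majority of 2 is 2, so 2 affirmative votes are needed; 2 voted in favor. Satisfied.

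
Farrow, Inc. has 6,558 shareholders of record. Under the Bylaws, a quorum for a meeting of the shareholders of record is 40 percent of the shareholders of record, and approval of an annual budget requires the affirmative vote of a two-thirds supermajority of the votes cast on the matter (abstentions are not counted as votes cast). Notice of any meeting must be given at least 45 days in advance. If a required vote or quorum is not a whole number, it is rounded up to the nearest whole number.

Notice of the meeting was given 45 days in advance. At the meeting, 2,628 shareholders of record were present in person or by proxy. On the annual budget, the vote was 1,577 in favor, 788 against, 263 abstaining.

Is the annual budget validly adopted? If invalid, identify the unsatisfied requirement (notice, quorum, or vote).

Notice: 45 days given; 45 required. Satisfied.
Quorum: 40% of 6,558 = 2,623.20, rounded up to 2,624; 2,628 present. Satisfied.
Vote: requires two-thirds of the votes cast (2,628 − 263 abstaining = 2,365); 2/3 of 2365 = 1576.67, rounded up to 1577, so 1,577 needed; 1,577 in favor. Satisfied.

Valid — all requirements satisfied.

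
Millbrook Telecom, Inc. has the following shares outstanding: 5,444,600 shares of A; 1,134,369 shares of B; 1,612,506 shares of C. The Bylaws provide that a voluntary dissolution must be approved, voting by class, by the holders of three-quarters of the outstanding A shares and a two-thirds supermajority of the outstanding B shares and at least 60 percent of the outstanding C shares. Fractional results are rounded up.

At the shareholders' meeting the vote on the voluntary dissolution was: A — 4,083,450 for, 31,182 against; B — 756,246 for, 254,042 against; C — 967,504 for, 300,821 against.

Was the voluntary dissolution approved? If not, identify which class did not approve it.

A: 3/4 of 5444600 = 4083450; 4,083,450 required, 4,083,450 in favor — approved.
B: 2/3 of 1134369 = 756246; 756,246 required, 756,246 in favor — approved.
C: 3/5 of 1612506 = 967503.60, rounded up to 967504; 967,504 required, 967,504 in favor — approved.

Approved — every class gave the required vote.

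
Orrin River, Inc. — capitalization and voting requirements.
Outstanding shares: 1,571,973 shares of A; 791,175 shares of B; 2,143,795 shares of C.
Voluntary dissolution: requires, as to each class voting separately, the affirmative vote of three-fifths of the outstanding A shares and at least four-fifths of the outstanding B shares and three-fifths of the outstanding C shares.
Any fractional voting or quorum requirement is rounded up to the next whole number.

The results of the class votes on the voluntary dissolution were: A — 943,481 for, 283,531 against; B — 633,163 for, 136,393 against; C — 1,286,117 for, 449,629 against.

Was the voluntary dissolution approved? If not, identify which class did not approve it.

Not approved — the C shares did not give the required vote.

A: 3/5 of 1571973 = 943183.80, rounded up to 943184; 943,184 required, 943,481 in favor — approved.
B: 4/5 of 791175 = 632940; 632,940 required, 633,163 in favor — approved.
C: 3/5 of 2143795 = 1286277; 1,286,277 required, 1,286,117 in favor — not approved.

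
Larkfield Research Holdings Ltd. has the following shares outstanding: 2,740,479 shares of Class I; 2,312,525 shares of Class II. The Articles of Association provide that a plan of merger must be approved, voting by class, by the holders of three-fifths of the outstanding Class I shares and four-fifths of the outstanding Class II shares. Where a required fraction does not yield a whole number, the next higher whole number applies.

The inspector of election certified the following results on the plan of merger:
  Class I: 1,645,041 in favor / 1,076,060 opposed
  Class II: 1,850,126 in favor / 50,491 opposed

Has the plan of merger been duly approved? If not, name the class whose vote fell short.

Class I: 3/5 of 2740479 = 1644287.40, rounded up to 1644288; 1,644,288 required, 1,645,041 in favor — approved.
Class II: 4/5 of 2312525 = 1850020; 1,850,020 required, 1,850,126 in favor — approved.

Approved — every class gave the required vote.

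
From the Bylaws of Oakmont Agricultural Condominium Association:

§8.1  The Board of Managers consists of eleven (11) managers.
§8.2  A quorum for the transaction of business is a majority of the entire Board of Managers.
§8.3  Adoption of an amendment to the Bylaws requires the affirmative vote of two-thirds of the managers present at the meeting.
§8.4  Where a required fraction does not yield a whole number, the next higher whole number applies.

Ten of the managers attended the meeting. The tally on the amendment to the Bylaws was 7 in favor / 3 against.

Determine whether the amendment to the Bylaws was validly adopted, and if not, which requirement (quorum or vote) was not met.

Valid — all requirements satisfied.

Quorum: 10 present; quorum is 6. Satisfied.
Vote: the amendment to the Bylaws requires two-thirds of the managers present (10). 2/3 of 10 = 6.67, rounded up to 7, so 7 affirmative votes are needed; 7 voted in favor. Satisfied.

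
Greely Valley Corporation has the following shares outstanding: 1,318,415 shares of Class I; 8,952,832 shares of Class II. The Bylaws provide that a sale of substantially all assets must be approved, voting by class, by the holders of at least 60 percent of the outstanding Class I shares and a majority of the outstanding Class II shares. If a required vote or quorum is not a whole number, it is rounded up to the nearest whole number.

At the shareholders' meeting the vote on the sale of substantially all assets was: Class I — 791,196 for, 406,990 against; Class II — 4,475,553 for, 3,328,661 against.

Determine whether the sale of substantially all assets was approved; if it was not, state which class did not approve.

Class I: 3/5 of 1318415 = 791049; 791,049 required, 791,196 in favor — approved.
Class II: a majority of 8952832 is 4476417; 4,476,417 required, 4,475,553 in favor — not approved.

Not approved — the Class II shares did not give the required vote.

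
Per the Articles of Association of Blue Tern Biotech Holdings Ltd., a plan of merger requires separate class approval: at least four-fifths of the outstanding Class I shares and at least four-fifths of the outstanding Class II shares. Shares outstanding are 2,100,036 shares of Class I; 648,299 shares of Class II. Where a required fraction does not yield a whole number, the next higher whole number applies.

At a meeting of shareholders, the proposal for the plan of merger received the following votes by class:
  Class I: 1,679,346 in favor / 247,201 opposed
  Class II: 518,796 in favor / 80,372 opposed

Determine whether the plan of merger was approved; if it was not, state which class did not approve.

Not approved — the Class I shares did not give the required vote.

Class I: 4/5 of 2100036 = 1680028.80, rounded up to 1680029; 1,680,029 required, 1,679,346 in favor — not approved.
Class II: 4/5 of 648299 = 518639.20, rounded up to 518640; 518,640 required, 518,796 in favor — approved.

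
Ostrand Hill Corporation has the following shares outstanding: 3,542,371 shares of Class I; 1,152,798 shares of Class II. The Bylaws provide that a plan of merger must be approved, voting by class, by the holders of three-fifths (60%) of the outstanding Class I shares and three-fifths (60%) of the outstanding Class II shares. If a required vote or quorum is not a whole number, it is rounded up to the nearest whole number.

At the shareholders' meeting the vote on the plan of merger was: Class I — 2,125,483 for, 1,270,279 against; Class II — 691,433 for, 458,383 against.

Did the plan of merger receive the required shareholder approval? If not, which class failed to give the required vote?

Class I: 3/5 of 3542371 = 2125422.60, rounded up to 2125423; 2,125,423 required, 2,125,483 in favor — approved.
Class II: 3/5 of 1152798 = 691678.80, rounded up to 691679; 691,679 required, 691,433 in favor — not approved.

Not approved — the Class II shares did not give the required vote.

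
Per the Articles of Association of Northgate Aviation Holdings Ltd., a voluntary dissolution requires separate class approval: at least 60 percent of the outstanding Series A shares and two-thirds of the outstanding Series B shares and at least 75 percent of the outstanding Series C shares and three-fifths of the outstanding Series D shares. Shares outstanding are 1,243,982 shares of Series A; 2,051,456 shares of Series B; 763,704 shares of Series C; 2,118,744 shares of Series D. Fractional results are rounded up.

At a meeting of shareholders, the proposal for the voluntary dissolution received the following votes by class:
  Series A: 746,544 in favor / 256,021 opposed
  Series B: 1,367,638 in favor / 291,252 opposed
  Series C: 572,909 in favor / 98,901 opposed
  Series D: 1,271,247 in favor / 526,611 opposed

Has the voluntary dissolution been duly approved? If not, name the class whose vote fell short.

Approved — every class gave the required vote.

Series A: 3/5 of 1243982 = 746389.20, rounded up to 746390; 746,390 required, 746,544 in favor — approved.
Series B: 2/3 of 2051456 = 1367637.33, rounded up to 1367638; 1,367,638 required, 1,367,638 in favor — approved.
Series C: 3/4 of 763704 = 572778; 572,778 required, 572,909 in favor — approved.
Series D: 3/5 of 2118744 = 1271246.40, rounded up to 1271247; 1,271,247 required, 1,271,247 in favor — approved.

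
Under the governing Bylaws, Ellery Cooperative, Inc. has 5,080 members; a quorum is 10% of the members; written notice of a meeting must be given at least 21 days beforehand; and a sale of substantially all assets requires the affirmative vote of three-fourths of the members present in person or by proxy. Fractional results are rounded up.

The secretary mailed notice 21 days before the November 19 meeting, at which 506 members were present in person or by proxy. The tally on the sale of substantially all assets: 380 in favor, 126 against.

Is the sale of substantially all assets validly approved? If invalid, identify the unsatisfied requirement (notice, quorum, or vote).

Invalid — quorum requirement not satisfied.

Notice: 21 days given; 21 required. Satisfied.
Quorum: 10% of 5,080 = 508; 506 present. Not satisfied.
Vote: requires three-fourths of those present (506); 3/4 of 506 = 379.50, rounded up to 380, so 380 needed; 380 in favor. Satisfied.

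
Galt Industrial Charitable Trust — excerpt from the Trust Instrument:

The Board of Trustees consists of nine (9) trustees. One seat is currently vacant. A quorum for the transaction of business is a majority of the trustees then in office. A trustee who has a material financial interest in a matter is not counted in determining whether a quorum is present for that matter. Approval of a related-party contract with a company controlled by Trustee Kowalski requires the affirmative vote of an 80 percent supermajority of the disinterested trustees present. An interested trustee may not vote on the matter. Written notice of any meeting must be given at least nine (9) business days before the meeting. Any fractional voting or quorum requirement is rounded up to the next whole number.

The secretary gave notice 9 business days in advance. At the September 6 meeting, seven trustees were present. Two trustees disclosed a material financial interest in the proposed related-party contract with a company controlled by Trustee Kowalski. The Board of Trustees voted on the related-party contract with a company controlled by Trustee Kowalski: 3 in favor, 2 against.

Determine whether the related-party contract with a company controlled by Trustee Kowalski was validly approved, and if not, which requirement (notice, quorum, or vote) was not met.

Invalid — vote requirement not satisfied.

Notice: 9 business days given; 9 required (9 ≥ 9). Satisfied.
Quorum: 7 present, but the 2 interested trustees do not count, leaving 5. Quorum is 5. Satisfied.
Vote: the related-party contract with a company controlled by Trustee Kowalski requires four-fifths of the disinterested trustees present (7 − 2 = 5). 4/5 of 5 = 4, so 4 affirmative votes are needed; 3 voted in favor. Not satisfied.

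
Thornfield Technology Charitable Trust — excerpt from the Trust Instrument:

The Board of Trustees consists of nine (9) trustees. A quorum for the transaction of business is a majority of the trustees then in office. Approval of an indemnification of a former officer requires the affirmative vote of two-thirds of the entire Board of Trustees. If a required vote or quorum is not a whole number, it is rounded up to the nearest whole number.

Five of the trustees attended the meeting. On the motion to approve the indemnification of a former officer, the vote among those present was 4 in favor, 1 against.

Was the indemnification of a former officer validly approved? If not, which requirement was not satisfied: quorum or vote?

Quorum: 5 present; quorum is 5. Satisfied.
Vote: the indemnification of a former officer requires two-thirds of the entire Board of Trustees (9). 2/3 of 9 = 6, so 6 affirmative votes are needed; 4 voted in favor. Not satisfied.

Invalid — vote requirement not satisfied.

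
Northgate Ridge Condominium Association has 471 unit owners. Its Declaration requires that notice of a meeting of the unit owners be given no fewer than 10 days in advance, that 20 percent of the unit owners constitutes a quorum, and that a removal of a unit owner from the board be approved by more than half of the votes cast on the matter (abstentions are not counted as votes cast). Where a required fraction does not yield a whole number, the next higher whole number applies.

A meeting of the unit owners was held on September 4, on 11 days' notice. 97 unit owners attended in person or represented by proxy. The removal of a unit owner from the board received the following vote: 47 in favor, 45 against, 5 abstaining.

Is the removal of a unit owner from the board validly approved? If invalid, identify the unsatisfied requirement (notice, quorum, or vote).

Notice: 11 days given; 10 required. Satisfied.
Quorum: 20% of 471 = 94.20, rounded up to 95; 97 present. Satisfied.
Vote: requires a majority of the votes cast (97 − 5 abstaining = 92); a majority of 92 is 47, so 47 needed; 47 in favor. Satisfied.

Valid — all requirements satisfied.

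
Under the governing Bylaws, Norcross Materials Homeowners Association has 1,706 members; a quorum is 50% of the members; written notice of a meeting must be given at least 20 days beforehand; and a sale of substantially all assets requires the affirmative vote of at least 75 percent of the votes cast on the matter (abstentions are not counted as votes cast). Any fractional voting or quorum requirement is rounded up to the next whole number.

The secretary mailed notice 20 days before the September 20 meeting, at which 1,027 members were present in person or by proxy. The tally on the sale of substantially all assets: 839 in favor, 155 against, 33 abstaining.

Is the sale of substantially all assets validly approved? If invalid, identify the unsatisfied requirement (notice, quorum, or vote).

Valid — all requirements satisfied.

Notice: 20 days given; 20 required. Satisfied.
Quorum: 50% of 1,706 = 853; 1,027 present. Satisfied.
Vote: requires three-fourths of the votes cast (1,027 − 33 abstaining = 994); 3/4 of 994 = 745.50, rounded up to 746, so 746 needed; 839 in favor. Satisfied.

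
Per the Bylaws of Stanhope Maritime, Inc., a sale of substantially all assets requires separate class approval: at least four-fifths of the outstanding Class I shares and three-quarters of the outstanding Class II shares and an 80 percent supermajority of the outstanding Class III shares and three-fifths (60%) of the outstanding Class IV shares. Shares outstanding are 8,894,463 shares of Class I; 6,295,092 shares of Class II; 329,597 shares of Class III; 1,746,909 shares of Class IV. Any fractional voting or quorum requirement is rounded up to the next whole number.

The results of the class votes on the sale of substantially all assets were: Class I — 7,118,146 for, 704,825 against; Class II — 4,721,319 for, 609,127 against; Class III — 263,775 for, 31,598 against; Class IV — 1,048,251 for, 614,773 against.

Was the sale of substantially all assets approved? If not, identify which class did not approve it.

Approved — every class gave the required vote.

Class I: 4/5 of 8894463 = 7115570.40, rounded up to 7115571; 7,115,571 required, 7,118,146 in favor — approved.
Class II: 3/4 of 6295092 = 4721319; 4,721,319 required, 4,721,319 in favor — approved.
Class III: 4/5 of 329597 = 263677.60, rounded up to 263678; 263,678 required, 263,775 in favor — approved.
Class IV: 3/5 of 1746909 = 1048145.40, rounded up to 1048146; 1,048,146 required, 1,048,251 in favor — approved.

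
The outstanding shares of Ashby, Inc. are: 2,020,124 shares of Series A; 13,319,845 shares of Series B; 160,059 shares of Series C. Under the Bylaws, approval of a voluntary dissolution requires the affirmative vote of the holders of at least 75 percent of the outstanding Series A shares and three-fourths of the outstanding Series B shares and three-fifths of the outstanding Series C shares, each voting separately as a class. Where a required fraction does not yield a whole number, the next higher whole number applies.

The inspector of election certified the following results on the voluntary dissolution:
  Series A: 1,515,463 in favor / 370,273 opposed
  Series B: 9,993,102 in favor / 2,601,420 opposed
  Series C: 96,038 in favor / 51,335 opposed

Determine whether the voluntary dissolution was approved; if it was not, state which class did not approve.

Approved — every class gave the required vote.

Series A: 3/4 of 2020124 = 1515093; 1,515,093 required, 1,515,463 in favor — approved.
Series B: 3/4 of 13319845 = 9989883.75, rounded up to 9989884; 9,989,884 required, 9,993,102 in favor — approved.
Series C: 3/5 of 160059 = 96035.40, rounded up to 96036; 96,036 required, 96,038 in favor — approved.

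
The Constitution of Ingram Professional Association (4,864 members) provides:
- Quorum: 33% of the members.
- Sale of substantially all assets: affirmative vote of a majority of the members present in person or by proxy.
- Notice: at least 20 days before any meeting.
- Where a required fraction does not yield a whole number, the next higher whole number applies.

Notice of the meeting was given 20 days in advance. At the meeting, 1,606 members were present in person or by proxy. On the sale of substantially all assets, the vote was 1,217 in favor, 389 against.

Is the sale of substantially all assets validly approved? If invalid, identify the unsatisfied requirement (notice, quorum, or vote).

Valid — all requirements satisfied.

Notice: 20 days given; 20 required. Satisfied.
Quorum: 33% of 4,864 = 1,605.12, rounded up to 1,606; 1,606 present. Satisfied.
Vote: requires a majority of those present (1,606); a majority of 1606 is 804, so 804 needed; 1,217 in favor. Satisfied.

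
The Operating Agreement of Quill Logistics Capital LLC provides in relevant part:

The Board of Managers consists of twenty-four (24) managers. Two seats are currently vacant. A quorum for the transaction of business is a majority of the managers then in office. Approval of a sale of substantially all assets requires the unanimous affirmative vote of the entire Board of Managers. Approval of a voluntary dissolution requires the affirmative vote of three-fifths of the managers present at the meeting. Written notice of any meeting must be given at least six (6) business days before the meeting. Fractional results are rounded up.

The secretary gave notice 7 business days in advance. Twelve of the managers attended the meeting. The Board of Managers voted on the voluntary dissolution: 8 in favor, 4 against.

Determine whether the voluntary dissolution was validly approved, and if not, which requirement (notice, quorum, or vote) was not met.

Notice: 7 business days given; 6 required (7 ≥ 6). Satisfied.
Quorum: 12 present; quorum is 12. Satisfied.
Vote: the voluntary dissolution requires three-fifths of the managers present (12). 3/5 of 12 = 7.20, rounded up to 8, so 8 affirmative votes are needed; 8 voted in favor. Satisfied.

Valid — all requirements satisfied.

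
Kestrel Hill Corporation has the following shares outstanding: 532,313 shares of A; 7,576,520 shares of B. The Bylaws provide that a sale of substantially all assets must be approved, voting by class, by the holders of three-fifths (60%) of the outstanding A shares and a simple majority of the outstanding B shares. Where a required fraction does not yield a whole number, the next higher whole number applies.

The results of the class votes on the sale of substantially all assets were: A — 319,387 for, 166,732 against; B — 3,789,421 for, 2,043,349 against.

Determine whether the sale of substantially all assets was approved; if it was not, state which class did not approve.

Not approved — the A shares did not give the required vote.

A: 3/5 of 532313 = 319387.80, rounded up to 319388; 319,388 required, 319,387 in favor — not approved.
B: a majority of 7576520 is 3788261; 3,788,261 required, 3,789,421 in favor — approved.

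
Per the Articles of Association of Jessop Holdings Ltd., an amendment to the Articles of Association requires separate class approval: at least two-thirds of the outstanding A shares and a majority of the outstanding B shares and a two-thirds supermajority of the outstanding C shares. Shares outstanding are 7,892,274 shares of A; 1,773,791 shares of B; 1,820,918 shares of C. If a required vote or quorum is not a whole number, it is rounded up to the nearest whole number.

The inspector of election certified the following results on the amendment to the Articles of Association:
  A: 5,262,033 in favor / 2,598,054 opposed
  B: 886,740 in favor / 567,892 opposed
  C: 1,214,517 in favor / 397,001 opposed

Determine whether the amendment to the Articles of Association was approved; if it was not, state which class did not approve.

A: 2/3 of 7892274 = 5261516; 5,261,516 required, 5,262,033 in favor — approved.
B: a majority of 1773791 is 886896; 886,896 required, 886,740 in favor — not approved.
C: 2/3 of 1820918 = 1213945.33, rounded up to 1213946; 1,213,946 required, 1,214,517 in favor — approved.

Not approved — the B shares did not give the required vote.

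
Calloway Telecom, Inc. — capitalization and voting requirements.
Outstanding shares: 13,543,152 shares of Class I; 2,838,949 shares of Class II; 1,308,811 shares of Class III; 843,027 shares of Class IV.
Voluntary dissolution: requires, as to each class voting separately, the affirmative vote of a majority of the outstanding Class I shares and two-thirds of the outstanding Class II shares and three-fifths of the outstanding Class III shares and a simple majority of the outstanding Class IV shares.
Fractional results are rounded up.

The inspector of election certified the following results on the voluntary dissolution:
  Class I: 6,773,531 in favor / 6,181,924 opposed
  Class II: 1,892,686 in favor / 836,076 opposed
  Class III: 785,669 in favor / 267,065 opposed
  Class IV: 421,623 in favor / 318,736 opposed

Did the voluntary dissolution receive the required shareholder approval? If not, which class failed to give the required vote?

Approved — every class gave the required vote.

Class I: a majority of 13543152 is 6771577; 6,771,577 required, 6,773,531 in favor — approved.
Class II: 2/3 of 2838949 = 1892632.67, rounded up to 1892633; 1,892,633 required, 1,892,686 in favor — approved.
Class III: 3/5 of 1308811 = 785286.60, rounded up to 785287; 785,287 required, 785,669 in favor — approved.
Class IV: a majority of 843027 is 421514; 421,514 required, 421,623 in favor — approved.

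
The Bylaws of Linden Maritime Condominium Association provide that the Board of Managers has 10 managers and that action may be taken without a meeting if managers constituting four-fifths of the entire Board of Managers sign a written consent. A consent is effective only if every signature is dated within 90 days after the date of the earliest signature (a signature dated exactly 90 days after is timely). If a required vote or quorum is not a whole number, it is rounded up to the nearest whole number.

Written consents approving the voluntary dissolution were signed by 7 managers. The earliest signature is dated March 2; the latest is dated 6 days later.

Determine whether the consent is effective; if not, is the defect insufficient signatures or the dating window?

Not effective — insufficient signatures.

Signatures required: four-fifths of 10 — 4/5 of 10 = 8, so 8 needed; 7 signed. Insufficient.
Dating window: the latest signature is 6 days after the earliest; the limit is 90 days. Within the window.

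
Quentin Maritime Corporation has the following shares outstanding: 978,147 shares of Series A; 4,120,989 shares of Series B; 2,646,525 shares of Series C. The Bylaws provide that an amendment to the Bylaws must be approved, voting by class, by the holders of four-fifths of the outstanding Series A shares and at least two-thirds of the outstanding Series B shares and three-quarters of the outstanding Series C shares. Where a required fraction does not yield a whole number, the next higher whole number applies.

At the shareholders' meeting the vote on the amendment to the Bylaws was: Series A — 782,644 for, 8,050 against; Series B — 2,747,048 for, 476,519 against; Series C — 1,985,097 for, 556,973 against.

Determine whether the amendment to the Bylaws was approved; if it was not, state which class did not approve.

Not approved — the Series B shares did not give the required vote.

Series A: 4/5 of 978147 = 782517.60, rounded up to 782518; 782,518 required, 782,644 in favor — approved.
Series B: 2/3 of 4120989 = 2747326; 2,747,326 required, 2,747,048 in favor — not approved.
Series C: 3/4 of 2646525 = 1984893.75, rounded up to 1984894; 1,984,894 required, 1,985,097 in favor — approved.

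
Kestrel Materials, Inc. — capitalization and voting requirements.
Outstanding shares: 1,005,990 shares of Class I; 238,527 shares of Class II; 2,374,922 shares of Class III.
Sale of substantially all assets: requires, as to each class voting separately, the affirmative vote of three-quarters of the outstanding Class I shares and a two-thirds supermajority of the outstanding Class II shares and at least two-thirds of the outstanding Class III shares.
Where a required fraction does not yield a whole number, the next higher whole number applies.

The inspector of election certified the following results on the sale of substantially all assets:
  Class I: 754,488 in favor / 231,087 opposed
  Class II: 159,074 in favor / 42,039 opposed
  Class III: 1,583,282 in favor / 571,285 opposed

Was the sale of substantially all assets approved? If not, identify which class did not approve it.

Not approved — the Class I shares did not give the required vote.

Class I: 3/4 of 1005990 = 754492.50, rounded up to 754493; 754,493 required, 754,488 in favor — not approved.
Class II: 2/3 of 238527 = 159018; 159,018 required, 159,074 in favor — approved.
Class III: 2/3 of 2374922 = 1583281.33, rounded up to 1583282; 1,583,282 required, 1,583,282 in favor — approved.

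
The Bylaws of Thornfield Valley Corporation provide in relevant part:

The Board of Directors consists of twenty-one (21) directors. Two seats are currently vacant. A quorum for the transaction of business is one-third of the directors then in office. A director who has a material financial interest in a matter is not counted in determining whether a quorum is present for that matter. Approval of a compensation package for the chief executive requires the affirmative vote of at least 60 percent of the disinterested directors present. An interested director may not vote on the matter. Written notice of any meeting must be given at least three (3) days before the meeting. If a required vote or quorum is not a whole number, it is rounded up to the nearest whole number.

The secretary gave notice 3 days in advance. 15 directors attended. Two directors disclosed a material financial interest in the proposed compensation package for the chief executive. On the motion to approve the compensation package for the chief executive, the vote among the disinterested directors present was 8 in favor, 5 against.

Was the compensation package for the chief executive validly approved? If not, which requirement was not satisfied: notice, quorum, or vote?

Valid — all requirements satisfied.

Notice: 3 days given; 3 required (3 ≥ 3). Satisfied.
Quorum: 15 present, but the 2 interested directors do not count, leaving 13. Quorum is 7. Satisfied.
Vote: the compensation package for the chief executive requires three-fifths of the disinterested directors present (15 − 2 = 13). 3/5 of 13 = 7.80, rounded up to 8, so 8 affirmative votes are needed; 8 voted in favor. Satisfied.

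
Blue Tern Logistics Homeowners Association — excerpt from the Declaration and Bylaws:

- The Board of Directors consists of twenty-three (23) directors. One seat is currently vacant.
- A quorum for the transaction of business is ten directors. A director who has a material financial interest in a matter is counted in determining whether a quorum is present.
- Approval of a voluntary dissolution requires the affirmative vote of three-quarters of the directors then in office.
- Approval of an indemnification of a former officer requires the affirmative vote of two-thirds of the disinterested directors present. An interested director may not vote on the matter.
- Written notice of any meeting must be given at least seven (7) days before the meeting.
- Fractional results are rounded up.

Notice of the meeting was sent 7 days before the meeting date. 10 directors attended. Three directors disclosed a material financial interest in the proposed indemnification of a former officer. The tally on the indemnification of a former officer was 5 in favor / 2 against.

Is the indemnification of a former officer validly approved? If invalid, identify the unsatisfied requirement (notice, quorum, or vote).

Valid — all requirements satisfied.

Notice: 7 days given; 7 required (7 ≥ 7). Satisfied.
Quorum: 10 present (interested directors count toward quorum); quorum is 10. Satisfied.
Vote: the indemnification of a former officer requires two-thirds of the disinterested directors present (10 − 3 = 7). 2/3 of 7 = 4.67, rounded up to 5, so 5 affirmative votes are needed; 5 voted in favor. Satisfied.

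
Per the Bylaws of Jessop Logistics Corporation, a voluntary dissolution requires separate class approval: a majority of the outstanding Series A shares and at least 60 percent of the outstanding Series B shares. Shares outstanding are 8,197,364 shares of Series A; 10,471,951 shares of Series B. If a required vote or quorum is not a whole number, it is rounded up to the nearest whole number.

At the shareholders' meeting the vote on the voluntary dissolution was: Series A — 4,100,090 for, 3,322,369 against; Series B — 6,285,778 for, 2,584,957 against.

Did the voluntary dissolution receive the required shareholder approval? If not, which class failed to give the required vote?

Approved — every class gave the required vote.

Series A: a majority of 8197364 is 4098683; 4,098,683 required, 4,100,090 in favor — approved.
Series B: 3/5 of 10471951 = 6283170.60, rounded up to 6283171; 6,283,171 required, 6,285,778 in favor — approved.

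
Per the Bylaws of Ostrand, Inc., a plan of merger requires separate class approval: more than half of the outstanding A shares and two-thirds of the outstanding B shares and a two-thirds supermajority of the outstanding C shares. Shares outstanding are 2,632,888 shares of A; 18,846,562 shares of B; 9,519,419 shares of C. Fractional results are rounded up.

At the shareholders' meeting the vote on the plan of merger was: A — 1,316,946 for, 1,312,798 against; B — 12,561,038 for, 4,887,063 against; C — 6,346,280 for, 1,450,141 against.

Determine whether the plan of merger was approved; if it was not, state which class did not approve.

Not approved — the B shares did not give the required vote.

A: a majority of 2632888 is 1316445; 1,316,445 required, 1,316,946 in favor — approved.
B: 2/3 of 18846562 = 12564374.67, rounded up to 12564375; 12,564,375 required, 12,561,038 in favor — not approved.
C: 2/3 of 9519419 = 6346279.33, rounded up to 6346280; 6,346,280 required, 6,346,280 in favor — approved.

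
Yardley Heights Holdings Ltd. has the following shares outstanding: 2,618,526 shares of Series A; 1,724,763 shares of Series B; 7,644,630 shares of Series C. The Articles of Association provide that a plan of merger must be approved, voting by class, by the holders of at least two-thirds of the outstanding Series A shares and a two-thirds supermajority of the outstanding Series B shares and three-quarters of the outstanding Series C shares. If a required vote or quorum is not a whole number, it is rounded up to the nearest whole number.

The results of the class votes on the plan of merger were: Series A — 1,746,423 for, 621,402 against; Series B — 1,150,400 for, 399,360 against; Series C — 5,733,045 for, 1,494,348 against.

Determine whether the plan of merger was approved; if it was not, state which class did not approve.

Not approved — the Series C shares did not give the required vote.

Series A: 2/3 of 2618526 = 1745684; 1,745,684 required, 1,746,423 in favor — approved.
Series B: 2/3 of 1724763 = 1149842; 1,149,842 required, 1,150,400 in favor — approved.
Series C: 3/4 of 7644630 = 5733472.50, rounded up to 5733473; 5,733,473 required, 5,733,045 in favor — not approved.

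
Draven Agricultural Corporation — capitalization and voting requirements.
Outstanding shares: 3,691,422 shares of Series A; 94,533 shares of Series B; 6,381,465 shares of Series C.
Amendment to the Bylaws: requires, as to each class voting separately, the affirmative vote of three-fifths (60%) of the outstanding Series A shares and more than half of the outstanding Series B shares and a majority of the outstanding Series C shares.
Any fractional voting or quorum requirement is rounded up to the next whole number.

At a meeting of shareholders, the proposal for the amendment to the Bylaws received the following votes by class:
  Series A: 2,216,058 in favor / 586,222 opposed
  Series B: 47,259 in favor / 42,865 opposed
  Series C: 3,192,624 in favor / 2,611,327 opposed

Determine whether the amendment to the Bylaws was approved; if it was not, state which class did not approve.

Not approved — the Series B shares did not give the required vote.

Series A: 3/5 of 3691422 = 2214853.20, rounded up to 2214854; 2,214,854 required, 2,216,058 in favor — approved.
Series B: a majority of 94533 is 47267; 47,267 required, 47,259 in favor — not approved.
Series C: a majority of 6381465 is 3190733; 3,190,733 required, 3,192,624 in favor — approved.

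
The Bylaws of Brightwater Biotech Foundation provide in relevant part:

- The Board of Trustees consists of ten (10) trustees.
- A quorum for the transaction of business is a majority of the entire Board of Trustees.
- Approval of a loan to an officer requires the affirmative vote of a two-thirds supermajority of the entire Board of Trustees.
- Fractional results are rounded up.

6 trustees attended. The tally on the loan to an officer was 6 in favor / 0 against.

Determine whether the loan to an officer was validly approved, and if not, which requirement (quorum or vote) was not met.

Invalid — vote requirement not satisfied.

Quorum: 6 present; quorum is 6. Satisfied.
Vote: the loan to an officer requires two-thirds of the entire Board of Trustees (10). 2/3 of 10 = 6.67, rounded up to 7, so 7 affirmative votes are needed; 6 voted in favor. Not satisfied.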